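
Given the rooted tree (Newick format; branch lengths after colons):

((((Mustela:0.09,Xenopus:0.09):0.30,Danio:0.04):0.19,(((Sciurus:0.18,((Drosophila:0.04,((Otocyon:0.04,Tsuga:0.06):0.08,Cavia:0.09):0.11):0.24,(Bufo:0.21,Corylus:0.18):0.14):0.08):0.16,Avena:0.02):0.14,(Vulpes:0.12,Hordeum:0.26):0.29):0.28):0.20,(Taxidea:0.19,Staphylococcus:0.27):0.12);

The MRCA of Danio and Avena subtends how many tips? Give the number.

13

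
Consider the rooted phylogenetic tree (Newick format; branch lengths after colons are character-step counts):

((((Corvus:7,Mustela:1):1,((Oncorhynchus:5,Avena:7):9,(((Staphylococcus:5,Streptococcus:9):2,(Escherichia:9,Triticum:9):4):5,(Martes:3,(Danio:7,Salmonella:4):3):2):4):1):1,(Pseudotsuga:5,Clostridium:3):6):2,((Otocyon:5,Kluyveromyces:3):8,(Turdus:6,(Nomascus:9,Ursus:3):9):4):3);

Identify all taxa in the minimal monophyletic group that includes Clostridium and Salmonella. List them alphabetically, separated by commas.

Avena, Clostridium, Corvus, Danio, Escherichia, Martes, Mustela, Oncorhynchus, Pseudotsuga, Salmonella, Staphylococcus, Streptococcus, Triticum

Tracing Clostridium: it sits inside (Pseudotsuga,Clostridium).
Tracing Salmonella: it sits inside (Danio,Salmonella).
The smallest clade enclosing both is (((Corvus,Mustela),((Oncorhynchus,Avena),(((Staphylococcus,Streptococcus),(Escherichia,Triticum)),(Martes,(Danio,Salmonella))))),(Pseudotsuga,Clostridium)); the answer is its 13 terminal taxa in alphabetical order.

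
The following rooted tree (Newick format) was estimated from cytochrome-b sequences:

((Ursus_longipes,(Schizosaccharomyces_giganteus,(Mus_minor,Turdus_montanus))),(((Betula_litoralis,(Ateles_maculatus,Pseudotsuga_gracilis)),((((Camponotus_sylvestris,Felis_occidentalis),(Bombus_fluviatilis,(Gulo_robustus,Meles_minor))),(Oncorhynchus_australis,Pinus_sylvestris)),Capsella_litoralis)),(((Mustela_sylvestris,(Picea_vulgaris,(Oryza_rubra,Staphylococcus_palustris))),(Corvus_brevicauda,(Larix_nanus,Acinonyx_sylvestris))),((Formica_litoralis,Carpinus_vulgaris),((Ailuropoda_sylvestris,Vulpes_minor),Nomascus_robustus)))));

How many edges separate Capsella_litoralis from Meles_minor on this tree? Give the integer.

The MRCA of Capsella_litoralis and Meles_minor is the node subtending ((((Camponotus_sylvestris,Felis_occidentalis),(Bombus_fluviatilis,(Gulo_robustus,Meles_minor))),(Oncorhynchus_australis,Pinus_sylvestris)),Capsella_litoralis).
From Capsella_litoralis up to that node: 1 branch. From Meles_minor up to the same node: 5 branches. Total: 1 + 5 = 6.

6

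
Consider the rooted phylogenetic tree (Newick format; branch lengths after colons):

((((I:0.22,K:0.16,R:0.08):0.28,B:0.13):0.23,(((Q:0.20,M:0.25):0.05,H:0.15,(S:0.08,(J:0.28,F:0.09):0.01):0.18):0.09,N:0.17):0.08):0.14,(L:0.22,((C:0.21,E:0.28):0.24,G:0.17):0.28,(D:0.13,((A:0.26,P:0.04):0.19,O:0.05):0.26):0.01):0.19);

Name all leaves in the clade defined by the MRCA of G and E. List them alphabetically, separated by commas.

Tracing G: it sits inside ((C,E),G).
Tracing E: it sits inside (C,E).
The smallest clade enclosing both is ((C,E),G); the answer is its 3 terminal taxa in alphabetical order.

C, E, G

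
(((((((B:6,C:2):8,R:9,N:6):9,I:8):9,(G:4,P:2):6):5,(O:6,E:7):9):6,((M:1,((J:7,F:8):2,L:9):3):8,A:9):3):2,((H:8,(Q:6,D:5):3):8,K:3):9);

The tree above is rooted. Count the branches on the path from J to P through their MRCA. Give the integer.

9

The MRCA of J and P is the node subtending ((((((B,C),R,N),I),(G,P)),(O,E)),((M,((J,F),L)),A)).
From J up to that node: 5 branches. From P up to the same node: 4 branches. Total: 5 + 4 = 9.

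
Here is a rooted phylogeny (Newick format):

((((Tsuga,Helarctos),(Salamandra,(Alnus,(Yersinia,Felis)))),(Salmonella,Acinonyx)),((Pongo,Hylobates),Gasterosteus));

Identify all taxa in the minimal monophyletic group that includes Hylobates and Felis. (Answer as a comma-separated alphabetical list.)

Tracing Hylobates: it sits inside (Pongo,Hylobates).
Tracing Felis: it sits inside (Yersinia,Felis).
The smallest clade enclosing both is the whole tree (their MRCA is the root), so the answer is all 11 tips in alphabetical order.

Acinonyx, Alnus, Felis, Gasterosteus, Helarctos, Hylobates, Pongo, Salamandra, Salmonella, Tsuga, Yersinia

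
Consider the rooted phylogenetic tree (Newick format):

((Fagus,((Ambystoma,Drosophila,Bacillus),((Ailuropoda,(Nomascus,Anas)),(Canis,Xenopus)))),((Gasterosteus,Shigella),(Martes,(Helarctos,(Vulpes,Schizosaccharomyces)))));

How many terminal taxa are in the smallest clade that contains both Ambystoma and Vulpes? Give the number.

15

The MRCA of Ambystoma and Vulpes is the root, so the clade is the entire tree.
That clade contains 15 terminal taxa: Ailuropoda, Ambystoma, Anas, Bacillus, Canis, Drosophila, Fagus, Gasterosteus, Helarctos, Martes, Nomascus, Schizosaccharomyces, Shigella, Vulpes, Xenopus.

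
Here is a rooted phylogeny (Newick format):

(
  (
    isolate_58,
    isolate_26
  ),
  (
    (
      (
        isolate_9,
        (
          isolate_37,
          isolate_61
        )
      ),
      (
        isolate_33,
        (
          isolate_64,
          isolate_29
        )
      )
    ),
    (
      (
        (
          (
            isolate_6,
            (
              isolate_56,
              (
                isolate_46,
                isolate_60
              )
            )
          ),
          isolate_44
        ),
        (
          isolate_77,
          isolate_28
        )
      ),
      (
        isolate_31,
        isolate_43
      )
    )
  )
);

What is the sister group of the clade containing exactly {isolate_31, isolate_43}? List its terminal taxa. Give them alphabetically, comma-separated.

isolate_28, isolate_44, isolate_46, isolate_56, isolate_6, isolate_60, isolate_77

The clade containing exactly {isolate_31, isolate_43} attaches to the tree at the node subtending ((((isolate_6,(isolate_56,(isolate_46,isolate_60))),isolate_44),(isolate_77,isolate_28)),(isolate_31,isolate_43)).
The other lineage descending from that same node — the sister group — is (((isolate_6,(isolate_56,(isolate_46,isolate_60))),isolate_44),(isolate_77,isolate_28)); its 7 tips in alphabetical order are the answer.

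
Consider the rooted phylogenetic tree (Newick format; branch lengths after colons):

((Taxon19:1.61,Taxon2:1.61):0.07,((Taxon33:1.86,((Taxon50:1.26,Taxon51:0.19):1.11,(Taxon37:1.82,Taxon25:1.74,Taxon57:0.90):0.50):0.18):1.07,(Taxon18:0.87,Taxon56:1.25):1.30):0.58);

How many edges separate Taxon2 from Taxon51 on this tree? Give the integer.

The MRCA of Taxon2 and Taxon51 is the root of the tree.
From Taxon2 up to that node: 2 branches. From Taxon51 up to the same node: 5 branches. Total: 2 + 5 = 7.

7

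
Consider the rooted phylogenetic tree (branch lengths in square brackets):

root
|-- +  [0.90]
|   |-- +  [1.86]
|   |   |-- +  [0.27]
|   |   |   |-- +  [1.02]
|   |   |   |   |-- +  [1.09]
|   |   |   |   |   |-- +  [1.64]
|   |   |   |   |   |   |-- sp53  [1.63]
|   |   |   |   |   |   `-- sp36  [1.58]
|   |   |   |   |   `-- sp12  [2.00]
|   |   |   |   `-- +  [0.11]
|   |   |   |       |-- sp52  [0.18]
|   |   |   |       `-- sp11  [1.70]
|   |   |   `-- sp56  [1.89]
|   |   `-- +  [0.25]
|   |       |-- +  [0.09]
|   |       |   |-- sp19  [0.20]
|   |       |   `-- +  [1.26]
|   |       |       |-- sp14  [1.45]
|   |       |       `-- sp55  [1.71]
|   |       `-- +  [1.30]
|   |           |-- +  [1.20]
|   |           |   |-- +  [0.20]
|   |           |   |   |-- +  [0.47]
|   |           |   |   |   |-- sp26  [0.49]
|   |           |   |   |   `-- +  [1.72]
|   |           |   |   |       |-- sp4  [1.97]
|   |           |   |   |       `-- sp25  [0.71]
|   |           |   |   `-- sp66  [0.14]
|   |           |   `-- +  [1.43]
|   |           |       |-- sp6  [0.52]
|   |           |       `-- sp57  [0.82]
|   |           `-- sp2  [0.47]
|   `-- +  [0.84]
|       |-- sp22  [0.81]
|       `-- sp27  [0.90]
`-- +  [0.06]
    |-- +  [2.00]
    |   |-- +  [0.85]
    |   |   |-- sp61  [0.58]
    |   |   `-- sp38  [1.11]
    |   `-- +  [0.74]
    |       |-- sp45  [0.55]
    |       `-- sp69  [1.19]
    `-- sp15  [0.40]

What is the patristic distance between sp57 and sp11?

8.10

The path runs sp57 → … → MRCA → … → sp11; the MRCA is the node subtending (((((sp53,sp36),sp12),(sp52,sp11)),sp56),((sp19,(sp14,sp55)),((((sp26,(sp4,sp25)),sp66),(sp6,sp57)),sp2))).
Branch lengths along that path: 0.82 + 1.43 + 1.20 + 1.30 + 0.25 + 0.27 + 1.02 + 0.11 + 1.70 = 8.10.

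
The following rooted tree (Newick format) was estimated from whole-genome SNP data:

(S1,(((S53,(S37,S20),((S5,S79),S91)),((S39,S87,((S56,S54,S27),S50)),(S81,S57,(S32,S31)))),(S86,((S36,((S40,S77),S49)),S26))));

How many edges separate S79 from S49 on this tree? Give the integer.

The MRCA of S79 and S49 is the node subtending (((S53,(S37,S20),((S5,S79),S91)),((S39,S87,((S56,S54,S27),S50)),(S81,S57,(S32,S31)))),(S86,((S36,((S40,S77),S49)),S26))).
From S79 up to that node: 5 branches. From S49 up to the same node: 5 branches. Total: 5 + 5 = 10.

10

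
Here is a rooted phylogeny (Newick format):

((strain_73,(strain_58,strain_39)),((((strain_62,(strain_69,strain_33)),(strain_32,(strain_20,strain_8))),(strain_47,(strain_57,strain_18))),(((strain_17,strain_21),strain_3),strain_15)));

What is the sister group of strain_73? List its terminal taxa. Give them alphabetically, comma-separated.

strain_39, strain_58

strain_73 attaches to the tree at the node subtending (strain_73,(strain_58,strain_39)).
The other lineage descending from that same node — the sister group — is (strain_58,strain_39); its 2 tips in alphabetical order are the answer.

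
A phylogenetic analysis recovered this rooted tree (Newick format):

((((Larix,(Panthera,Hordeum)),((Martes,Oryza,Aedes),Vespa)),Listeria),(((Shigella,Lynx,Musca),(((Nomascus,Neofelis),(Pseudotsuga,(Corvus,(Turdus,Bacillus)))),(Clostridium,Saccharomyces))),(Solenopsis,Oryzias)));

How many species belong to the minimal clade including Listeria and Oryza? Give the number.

The MRCA of Listeria and Oryza is the node subtending (((Larix,(Panthera,Hordeum)),((Martes,Oryza,Aedes),Vespa)),Listeria).
That clade contains 8 terminal taxa: Aedes, Hordeum, Larix, Listeria, Martes, Oryza, Panthera, Vespa.

8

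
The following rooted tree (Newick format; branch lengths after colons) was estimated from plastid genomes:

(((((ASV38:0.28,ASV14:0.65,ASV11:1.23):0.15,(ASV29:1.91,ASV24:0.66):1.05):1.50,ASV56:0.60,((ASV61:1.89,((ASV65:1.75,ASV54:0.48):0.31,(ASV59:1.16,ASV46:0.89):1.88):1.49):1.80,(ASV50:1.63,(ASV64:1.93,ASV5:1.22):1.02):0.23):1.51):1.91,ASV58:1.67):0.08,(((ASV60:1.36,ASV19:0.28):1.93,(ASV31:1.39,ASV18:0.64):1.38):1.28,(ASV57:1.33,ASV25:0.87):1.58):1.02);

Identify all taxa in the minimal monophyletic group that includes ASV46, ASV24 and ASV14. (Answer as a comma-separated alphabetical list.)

Tracing ASV46: it sits inside (ASV59,ASV46).
Tracing ASV24: it sits inside (ASV29,ASV24).
Tracing ASV14: it sits inside (ASV38,ASV14,ASV11).
The smallest clade enclosing all 3 is (((ASV38,ASV14,ASV11),(ASV29,ASV24)),ASV56,((ASV61,((ASV65,ASV54),(ASV59,ASV46))),(ASV50,(ASV64,ASV5)))); the answer is its 14 terminal taxa in alphabetical order.

ASV11, ASV14, ASV24, ASV29, ASV38, ASV46, ASV5, ASV50, ASV54, ASV56, ASV59, ASV61, ASV64, ASV65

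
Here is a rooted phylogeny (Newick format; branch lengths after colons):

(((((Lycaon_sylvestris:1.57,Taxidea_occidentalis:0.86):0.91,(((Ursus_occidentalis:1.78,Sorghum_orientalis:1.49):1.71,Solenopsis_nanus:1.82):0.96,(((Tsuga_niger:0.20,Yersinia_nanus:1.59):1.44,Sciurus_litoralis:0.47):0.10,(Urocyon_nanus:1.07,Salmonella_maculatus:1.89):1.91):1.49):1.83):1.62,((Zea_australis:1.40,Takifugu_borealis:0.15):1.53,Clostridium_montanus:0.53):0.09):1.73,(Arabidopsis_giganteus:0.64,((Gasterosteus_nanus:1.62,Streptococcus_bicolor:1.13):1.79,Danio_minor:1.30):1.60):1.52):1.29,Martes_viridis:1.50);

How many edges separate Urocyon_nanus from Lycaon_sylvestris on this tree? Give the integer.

The MRCA of Urocyon_nanus and Lycaon_sylvestris is the node subtending ((Lycaon_sylvestris,Taxidea_occidentalis),(((Ursus_occidentalis,Sorghum_orientalis),Solenopsis_nanus),(((Tsuga_niger,Yersinia_nanus),Sciurus_litoralis),(Urocyon_nanus,Salmonella_maculatus)))).
From Urocyon_nanus up to that node: 4 branches. From Lycaon_sylvestris up to the same node: 2 branches. Total: 4 + 2 = 6.

6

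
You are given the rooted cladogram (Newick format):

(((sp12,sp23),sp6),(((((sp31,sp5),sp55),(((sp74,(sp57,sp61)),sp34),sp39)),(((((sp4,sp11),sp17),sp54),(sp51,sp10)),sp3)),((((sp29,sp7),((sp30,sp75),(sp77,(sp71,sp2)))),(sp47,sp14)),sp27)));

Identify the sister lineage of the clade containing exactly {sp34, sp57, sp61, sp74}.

sp39

The clade containing exactly {sp34, sp57, sp61, sp74} attaches to the tree at the node subtending (((sp74,(sp57,sp61)),sp34),sp39).
The other lineage descending from that same node — the sister group — is the single tip sp39.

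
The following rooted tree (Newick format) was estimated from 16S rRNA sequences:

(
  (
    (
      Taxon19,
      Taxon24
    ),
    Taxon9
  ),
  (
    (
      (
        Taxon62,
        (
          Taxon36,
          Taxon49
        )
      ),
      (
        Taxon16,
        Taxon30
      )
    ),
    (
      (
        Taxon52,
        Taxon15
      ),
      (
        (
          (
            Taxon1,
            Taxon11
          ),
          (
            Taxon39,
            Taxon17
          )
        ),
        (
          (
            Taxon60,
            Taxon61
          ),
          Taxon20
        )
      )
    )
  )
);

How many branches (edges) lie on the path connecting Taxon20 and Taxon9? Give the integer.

The MRCA of Taxon20 and Taxon9 is the root of the tree.
From Taxon20 up to that node: 5 branches. From Taxon9 up to the same node: 2 branches. Total: 5 + 2 = 7.

7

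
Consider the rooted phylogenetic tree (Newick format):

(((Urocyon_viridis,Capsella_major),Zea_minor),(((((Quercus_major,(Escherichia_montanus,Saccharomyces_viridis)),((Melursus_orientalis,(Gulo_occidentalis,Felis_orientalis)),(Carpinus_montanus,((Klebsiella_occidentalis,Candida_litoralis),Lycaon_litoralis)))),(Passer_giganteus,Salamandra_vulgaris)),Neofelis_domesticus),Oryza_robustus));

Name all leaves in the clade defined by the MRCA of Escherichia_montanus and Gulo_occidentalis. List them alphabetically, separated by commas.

Candida_litoralis, Carpinus_montanus, Escherichia_montanus, Felis_orientalis, Gulo_occidentalis, Klebsiella_occidentalis, Lycaon_litoralis, Melursus_orientalis, Quercus_major, Saccharomyces_viridis

Tracing Escherichia_montanus: it sits inside (Escherichia_montanus,Saccharomyces_viridis).
Tracing Gulo_occidentalis: it sits inside (Gulo_occidentalis,Felis_orientalis).
The smallest clade enclosing both is ((Quercus_major,(Escherichia_montanus,Saccharomyces_viridis)),((Melursus_orientalis,(Gulo_occidentalis,Felis_orientalis)),(Carpinus_montanus,((Klebsiella_occidentalis,Candida_litoralis),Lycaon_litoralis)))); the answer is its 10 terminal taxa in alphabetical order.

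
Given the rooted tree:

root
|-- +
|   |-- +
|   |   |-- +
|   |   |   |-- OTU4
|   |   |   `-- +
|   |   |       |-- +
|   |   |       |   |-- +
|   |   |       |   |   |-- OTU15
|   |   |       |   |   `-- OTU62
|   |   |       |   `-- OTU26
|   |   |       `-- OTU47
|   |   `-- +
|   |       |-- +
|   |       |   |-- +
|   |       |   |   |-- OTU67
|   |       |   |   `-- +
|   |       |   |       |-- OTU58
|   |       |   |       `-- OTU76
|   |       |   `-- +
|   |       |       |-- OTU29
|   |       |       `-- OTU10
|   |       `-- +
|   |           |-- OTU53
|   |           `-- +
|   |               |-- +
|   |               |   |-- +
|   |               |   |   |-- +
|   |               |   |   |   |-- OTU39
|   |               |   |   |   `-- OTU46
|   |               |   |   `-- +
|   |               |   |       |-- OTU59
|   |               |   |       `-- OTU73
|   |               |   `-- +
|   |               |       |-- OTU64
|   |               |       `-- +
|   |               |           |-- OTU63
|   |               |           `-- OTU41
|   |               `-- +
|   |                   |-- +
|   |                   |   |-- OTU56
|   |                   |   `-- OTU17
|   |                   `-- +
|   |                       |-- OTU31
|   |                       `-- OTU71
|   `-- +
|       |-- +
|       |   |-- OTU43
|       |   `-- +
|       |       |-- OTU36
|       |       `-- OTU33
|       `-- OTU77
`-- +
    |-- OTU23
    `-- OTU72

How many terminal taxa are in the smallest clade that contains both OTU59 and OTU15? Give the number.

22

The MRCA of OTU59 and OTU15 is the node subtending ((OTU4,(((OTU15,OTU62),OTU26),OTU47)),(((OTU67,(OTU58,OTU76)),(OTU29,OTU10)),(OTU53,((((OTU39,OTU46),(OTU59,OTU73)),(OTU64,(OTU63,OTU41))),((OTU56,OTU17),(OTU31,OTU71)))))).
That clade contains 22 terminal taxa: OTU10, OTU15, OTU17, OTU26, OTU29, OTU31, OTU39, OTU4, OTU41, OTU46, OTU47, OTU53, OTU56, OTU58, OTU59, OTU62, OTU63, OTU64, OTU67, OTU71, OTU73, OTU76.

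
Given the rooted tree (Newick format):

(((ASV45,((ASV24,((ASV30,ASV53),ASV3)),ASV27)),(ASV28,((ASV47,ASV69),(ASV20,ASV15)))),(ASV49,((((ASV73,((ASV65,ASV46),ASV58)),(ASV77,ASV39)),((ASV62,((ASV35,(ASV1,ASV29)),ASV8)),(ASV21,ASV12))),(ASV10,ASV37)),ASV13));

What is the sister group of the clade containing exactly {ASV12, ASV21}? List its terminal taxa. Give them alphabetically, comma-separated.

The clade containing exactly {ASV12, ASV21} attaches to the tree at the node subtending ((ASV62,((ASV35,(ASV1,ASV29)),ASV8)),(ASV21,ASV12)).
The other lineage descending from that same node — the sister group — is (ASV62,((ASV35,(ASV1,ASV29)),ASV8)); its 5 tips in alphabetical order are the answer.

ASV1, ASV29, ASV35, ASV62, ASV8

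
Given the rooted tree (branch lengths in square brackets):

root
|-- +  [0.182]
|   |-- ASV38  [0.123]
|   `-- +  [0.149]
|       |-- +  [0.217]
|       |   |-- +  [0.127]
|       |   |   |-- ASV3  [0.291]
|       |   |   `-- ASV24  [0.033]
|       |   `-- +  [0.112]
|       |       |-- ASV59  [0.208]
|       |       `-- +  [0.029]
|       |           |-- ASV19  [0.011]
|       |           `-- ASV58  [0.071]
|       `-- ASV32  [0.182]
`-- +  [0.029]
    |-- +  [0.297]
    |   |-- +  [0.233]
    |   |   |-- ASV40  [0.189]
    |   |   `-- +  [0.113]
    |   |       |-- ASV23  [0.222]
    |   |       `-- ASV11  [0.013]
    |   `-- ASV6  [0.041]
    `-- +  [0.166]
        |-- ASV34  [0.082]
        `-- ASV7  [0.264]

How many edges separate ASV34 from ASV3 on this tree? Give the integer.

8

The MRCA of ASV34 and ASV3 is the root of the tree.
From ASV34 up to that node: 3 branches. From ASV3 up to the same node: 5 branches. Total: 3 + 5 = 8.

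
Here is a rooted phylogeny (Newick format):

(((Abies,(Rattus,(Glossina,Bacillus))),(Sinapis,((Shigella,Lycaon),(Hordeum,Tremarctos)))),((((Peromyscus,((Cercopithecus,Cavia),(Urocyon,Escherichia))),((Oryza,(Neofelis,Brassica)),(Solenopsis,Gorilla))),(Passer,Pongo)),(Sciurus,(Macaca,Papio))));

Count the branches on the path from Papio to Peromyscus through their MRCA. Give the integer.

The MRCA of Papio and Peromyscus is the node subtending ((((Peromyscus,((Cercopithecus,Cavia),(Urocyon,Escherichia))),((Oryza,(Neofelis,Brassica)),(Solenopsis,Gorilla))),(Passer,Pongo)),(Sciurus,(Macaca,Papio))).
From Papio up to that node: 3 branches. From Peromyscus up to the same node: 4 branches. Total: 3 + 4 = 7.

7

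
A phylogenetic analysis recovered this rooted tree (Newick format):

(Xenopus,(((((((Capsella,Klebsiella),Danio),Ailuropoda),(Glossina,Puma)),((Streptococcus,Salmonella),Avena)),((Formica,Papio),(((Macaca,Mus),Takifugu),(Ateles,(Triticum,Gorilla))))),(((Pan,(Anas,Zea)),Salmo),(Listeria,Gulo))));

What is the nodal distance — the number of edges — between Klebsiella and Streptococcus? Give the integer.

The MRCA of Klebsiella and Streptococcus is the node subtending (((((Capsella,Klebsiella),Danio),Ailuropoda),(Glossina,Puma)),((Streptococcus,Salmonella),Avena)).
From Klebsiella up to that node: 5 branches. From Streptococcus up to the same node: 3 branches. Total: 5 + 3 = 8.

8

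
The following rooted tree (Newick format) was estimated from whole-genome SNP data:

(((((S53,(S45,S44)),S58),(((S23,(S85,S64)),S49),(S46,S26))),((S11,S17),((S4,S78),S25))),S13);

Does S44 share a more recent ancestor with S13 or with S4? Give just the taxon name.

S4

The MRCA of S44 and S4 subtends ((((S53,(S45,S44)),S58),(((S23,(S85,S64)),S49),(S46,S26))),((S11,S17),((S4,S78),S25))) (15 taxa).
The MRCA of S44 and S13 is the root, subtending the entire tree (16 taxa).
The first is nested inside the second, so S44 shares a more recent common ancestor with S4.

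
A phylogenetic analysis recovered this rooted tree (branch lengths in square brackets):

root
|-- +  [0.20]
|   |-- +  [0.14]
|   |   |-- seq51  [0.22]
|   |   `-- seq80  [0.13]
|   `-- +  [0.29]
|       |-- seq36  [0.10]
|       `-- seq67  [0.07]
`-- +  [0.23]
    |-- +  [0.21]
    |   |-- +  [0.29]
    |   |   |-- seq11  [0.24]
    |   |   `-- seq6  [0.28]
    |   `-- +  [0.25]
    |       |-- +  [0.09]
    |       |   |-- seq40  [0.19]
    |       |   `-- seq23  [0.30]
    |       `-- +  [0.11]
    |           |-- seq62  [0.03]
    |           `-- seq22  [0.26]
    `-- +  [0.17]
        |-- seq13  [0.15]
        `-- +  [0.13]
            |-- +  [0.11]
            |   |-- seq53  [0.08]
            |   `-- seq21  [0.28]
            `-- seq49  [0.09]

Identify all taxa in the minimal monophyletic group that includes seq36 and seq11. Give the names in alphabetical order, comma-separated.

seq11, seq13, seq21, seq22, seq23, seq36, seq40, seq49, seq51, seq53, seq6, seq62, seq67, seq80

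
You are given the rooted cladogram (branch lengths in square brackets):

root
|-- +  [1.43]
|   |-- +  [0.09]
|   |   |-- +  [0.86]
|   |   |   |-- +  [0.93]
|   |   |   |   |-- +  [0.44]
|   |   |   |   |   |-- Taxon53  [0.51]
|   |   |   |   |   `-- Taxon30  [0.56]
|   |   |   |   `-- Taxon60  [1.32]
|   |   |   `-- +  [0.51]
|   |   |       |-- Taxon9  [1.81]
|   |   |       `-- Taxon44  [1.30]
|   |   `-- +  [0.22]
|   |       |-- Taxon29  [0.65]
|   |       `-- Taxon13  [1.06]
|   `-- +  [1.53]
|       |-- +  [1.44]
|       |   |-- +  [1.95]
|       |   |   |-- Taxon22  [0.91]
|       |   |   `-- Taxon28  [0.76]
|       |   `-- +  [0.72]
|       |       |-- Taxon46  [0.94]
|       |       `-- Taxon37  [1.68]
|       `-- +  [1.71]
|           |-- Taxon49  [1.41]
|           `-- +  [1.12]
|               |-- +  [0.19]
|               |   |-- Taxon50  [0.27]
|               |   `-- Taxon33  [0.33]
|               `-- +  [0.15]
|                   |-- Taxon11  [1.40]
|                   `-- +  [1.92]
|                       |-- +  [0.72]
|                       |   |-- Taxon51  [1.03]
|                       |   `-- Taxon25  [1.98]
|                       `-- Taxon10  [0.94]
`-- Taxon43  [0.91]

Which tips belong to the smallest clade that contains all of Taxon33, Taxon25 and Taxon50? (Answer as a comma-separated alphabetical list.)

Tracing Taxon33: it sits inside (Taxon50,Taxon33).
Tracing Taxon25: it sits inside (Taxon51,Taxon25).
Tracing Taxon50: it sits inside (Taxon50,Taxon33).
The smallest clade enclosing all 3 is ((Taxon50,Taxon33),(Taxon11,((Taxon51,Taxon25),Taxon10))); the answer is its 6 terminal taxa in alphabetical order.

Taxon10, Taxon11, Taxon25, Taxon33, Taxon50, Taxon51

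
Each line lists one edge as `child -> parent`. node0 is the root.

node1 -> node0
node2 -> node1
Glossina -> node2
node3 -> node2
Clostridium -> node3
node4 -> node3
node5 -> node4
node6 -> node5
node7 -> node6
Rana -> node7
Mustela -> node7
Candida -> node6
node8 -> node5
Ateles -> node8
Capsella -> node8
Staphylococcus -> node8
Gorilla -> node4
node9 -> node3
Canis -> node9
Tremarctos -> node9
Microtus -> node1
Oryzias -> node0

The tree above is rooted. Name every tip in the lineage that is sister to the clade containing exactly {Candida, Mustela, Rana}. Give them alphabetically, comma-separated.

The clade containing exactly {Candida, Mustela, Rana} attaches to the tree at the node subtending (((Rana,Mustela),Candida),(Ateles,Capsella,Staphylococcus)).
The other lineage descending from that same node — the sister group — is (Ateles,Capsella,Staphylococcus); its 3 tips in alphabetical order are the answer.

Ateles, Capsella, Staphylococcus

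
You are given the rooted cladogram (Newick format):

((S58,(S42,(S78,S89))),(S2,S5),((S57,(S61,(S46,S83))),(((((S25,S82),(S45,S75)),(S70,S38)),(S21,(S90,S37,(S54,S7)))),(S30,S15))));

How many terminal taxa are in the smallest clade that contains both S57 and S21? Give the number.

17

The MRCA of S57 and S21 is the node subtending ((S57,(S61,(S46,S83))),(((((S25,S82),(S45,S75)),(S70,S38)),(S21,(S90,S37,(S54,S7)))),(S30,S15))).
That clade contains 17 terminal taxa: S15, S21, S25, S30, S37, S38, S45, S46, S54, S57, S61, S7, S70, S75, S82, S83, S90.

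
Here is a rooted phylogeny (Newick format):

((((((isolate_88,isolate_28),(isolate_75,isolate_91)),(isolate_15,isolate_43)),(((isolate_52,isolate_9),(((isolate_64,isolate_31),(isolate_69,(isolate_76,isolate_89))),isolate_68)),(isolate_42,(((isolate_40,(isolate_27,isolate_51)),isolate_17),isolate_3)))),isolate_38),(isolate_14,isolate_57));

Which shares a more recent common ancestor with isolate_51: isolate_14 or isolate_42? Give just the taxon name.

The MRCA of isolate_51 and isolate_42 subtends (isolate_42,(((isolate_40,(isolate_27,isolate_51)),isolate_17),isolate_3)) (6 taxa).
The MRCA of isolate_51 and isolate_14 is the root, subtending the entire tree (23 taxa).
The first is nested inside the second, so isolate_51 shares a more recent common ancestor with isolate_42.

isolate_42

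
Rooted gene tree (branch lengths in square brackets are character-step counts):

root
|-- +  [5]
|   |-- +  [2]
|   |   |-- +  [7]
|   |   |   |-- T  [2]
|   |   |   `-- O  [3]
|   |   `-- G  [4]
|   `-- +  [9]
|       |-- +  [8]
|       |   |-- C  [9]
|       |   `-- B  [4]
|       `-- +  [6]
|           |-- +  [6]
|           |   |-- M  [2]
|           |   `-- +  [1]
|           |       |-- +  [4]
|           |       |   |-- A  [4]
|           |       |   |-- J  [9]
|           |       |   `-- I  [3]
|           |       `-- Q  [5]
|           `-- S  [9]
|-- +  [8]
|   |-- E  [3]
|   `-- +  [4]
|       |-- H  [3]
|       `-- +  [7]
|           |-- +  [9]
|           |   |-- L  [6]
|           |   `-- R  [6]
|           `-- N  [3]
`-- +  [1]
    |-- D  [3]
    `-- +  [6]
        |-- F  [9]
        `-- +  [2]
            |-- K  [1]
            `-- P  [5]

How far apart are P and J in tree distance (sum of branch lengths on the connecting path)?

54

The path runs P → … → MRCA → … → J; the MRCA is the root of the tree.
Branch lengths along that path: 5 + 2 + 6 + 1 + 5 + 9 + 6 + 6 + 1 + 4 + 9 = 54.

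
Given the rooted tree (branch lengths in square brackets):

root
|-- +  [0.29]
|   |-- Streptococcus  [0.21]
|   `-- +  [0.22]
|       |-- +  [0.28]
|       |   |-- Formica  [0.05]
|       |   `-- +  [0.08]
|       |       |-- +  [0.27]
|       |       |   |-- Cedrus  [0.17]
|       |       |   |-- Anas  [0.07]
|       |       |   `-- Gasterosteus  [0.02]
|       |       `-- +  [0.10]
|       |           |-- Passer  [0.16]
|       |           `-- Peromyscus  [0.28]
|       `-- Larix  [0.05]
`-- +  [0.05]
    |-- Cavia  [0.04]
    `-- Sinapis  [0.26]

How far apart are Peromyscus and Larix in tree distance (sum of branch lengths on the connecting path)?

The path runs Peromyscus → … → MRCA → … → Larix; the MRCA is the node subtending ((Formica,((Cedrus,Anas,Gasterosteus),(Passer,Peromyscus))),Larix).
Branch lengths along that path: 0.28 + 0.10 + 0.08 + 0.28 + 0.05 = 0.79.

0.79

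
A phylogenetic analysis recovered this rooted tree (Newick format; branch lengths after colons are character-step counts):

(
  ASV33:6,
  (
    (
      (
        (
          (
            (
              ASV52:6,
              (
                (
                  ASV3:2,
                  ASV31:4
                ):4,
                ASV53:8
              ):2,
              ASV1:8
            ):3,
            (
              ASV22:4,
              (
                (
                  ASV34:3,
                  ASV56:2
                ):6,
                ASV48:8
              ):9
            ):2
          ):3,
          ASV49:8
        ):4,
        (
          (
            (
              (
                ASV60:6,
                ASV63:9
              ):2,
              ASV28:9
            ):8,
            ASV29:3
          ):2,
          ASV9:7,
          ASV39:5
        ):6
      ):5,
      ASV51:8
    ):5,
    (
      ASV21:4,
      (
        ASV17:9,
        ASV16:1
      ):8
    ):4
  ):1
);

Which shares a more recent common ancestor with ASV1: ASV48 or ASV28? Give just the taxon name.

The MRCA of ASV1 and ASV48 subtends ((ASV52,((ASV3,ASV31),ASV53),ASV1),(ASV22,((ASV34,ASV56),ASV48))) (9 taxa).
The MRCA of ASV1 and ASV28 subtends ((((ASV52,((ASV3,ASV31),ASV53),ASV1),(ASV22,((ASV34,ASV56),ASV48))),ASV49),((((ASV60,ASV63),ASV28),ASV29),ASV9,ASV39)) (16 taxa).
The first is nested inside the second, so ASV1 shares a more recent common ancestor with ASV48.

ASV48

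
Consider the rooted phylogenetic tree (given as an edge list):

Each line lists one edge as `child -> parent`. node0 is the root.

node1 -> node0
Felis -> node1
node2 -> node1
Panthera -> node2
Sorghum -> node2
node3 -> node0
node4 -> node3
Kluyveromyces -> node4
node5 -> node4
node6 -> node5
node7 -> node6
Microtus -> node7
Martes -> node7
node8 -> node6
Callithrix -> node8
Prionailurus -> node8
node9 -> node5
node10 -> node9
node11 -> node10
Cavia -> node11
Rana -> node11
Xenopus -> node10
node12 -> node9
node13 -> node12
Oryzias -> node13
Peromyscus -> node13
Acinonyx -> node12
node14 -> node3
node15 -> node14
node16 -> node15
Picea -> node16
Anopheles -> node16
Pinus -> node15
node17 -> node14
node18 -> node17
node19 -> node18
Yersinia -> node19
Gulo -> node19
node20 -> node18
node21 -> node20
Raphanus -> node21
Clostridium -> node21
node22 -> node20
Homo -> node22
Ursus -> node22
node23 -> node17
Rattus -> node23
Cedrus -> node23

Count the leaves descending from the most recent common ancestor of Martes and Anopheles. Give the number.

The MRCA of Martes and Anopheles is the node subtending ((Kluyveromyces,(((Microtus,Martes),(Callithrix,Prionailurus)),(((Cavia,Rana),Xenopus),((Oryzias,Peromyscus),Acinonyx)))),(((Picea,Anopheles),Pinus),(((Yersinia,Gulo),((Raphanus,Clostridium),(Homo,Ursus))),(Rattus,Cedrus)))).
That clade contains 22 terminal taxa: Acinonyx, Anopheles, Callithrix, Cavia, Cedrus, Clostridium, Gulo, Homo, Kluyveromyces, Martes, Microtus, Oryzias, Peromyscus, Picea, Pinus, Prionailurus, Rana, Raphanus, Rattus, Ursus, Xenopus, Yersinia.

22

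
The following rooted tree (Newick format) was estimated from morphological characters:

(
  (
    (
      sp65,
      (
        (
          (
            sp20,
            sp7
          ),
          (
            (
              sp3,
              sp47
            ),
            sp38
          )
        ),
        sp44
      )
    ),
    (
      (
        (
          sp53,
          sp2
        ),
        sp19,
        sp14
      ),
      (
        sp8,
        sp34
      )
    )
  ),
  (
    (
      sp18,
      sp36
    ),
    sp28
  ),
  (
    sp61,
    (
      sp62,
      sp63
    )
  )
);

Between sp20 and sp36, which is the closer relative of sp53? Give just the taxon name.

sp20

The MRCA of sp53 and sp20 subtends ((sp65,(((sp20,sp7),((sp3,sp47),sp38)),sp44)),(((sp53,sp2),sp19,sp14),(sp8,sp34))) (13 taxa).
The MRCA of sp53 and sp36 is the root, subtending the entire tree (19 taxa).
The first is nested inside the second, so sp53 shares a more recent common ancestor with sp20.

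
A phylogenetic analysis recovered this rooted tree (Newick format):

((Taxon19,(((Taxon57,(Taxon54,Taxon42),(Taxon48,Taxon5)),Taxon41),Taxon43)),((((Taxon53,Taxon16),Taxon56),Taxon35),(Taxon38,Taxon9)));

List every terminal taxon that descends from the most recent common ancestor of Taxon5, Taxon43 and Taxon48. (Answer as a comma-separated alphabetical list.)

Taxon41, Taxon42, Taxon43, Taxon48, Taxon5, Taxon54, Taxon57

Tracing Taxon5: it sits inside (Taxon48,Taxon5).
Tracing Taxon43: it sits inside (((Taxon57,(Taxon54,Taxon42),(Taxon48,Taxon5)),Taxon41),Taxon43).
Tracing Taxon48: it sits inside (Taxon48,Taxon5).
The smallest clade enclosing all 3 is (((Taxon57,(Taxon54,Taxon42),(Taxon48,Taxon5)),Taxon41),Taxon43); the answer is its 7 terminal taxa in alphabetical order.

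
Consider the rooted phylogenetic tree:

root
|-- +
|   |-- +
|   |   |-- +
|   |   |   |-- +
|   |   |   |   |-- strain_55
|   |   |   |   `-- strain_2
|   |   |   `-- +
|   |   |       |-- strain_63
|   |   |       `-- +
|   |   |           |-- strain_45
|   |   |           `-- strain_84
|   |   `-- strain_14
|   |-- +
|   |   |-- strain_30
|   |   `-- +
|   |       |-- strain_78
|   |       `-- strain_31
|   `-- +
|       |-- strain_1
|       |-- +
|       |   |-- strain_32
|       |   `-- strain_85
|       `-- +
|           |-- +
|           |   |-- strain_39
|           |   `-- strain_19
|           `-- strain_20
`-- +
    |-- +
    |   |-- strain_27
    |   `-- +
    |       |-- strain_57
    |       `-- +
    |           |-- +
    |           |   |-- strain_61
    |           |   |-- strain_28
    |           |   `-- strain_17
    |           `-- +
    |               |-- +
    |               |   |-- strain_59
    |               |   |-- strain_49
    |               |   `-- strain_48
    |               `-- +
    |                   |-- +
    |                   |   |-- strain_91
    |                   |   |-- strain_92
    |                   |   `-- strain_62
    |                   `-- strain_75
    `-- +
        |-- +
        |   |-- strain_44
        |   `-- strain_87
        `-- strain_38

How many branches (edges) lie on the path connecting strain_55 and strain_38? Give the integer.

8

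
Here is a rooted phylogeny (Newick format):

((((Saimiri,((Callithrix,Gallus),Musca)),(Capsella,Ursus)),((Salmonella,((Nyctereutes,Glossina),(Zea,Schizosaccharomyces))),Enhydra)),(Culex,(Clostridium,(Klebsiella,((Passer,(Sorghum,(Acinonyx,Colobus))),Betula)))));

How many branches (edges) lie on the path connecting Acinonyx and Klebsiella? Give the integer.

6

The MRCA of Acinonyx and Klebsiella is the node subtending (Klebsiella,((Passer,(Sorghum,(Acinonyx,Colobus))),Betula)).
From Acinonyx up to that node: 5 branches. From Klebsiella up to the same node: 1 branch. Total: 5 + 1 = 6.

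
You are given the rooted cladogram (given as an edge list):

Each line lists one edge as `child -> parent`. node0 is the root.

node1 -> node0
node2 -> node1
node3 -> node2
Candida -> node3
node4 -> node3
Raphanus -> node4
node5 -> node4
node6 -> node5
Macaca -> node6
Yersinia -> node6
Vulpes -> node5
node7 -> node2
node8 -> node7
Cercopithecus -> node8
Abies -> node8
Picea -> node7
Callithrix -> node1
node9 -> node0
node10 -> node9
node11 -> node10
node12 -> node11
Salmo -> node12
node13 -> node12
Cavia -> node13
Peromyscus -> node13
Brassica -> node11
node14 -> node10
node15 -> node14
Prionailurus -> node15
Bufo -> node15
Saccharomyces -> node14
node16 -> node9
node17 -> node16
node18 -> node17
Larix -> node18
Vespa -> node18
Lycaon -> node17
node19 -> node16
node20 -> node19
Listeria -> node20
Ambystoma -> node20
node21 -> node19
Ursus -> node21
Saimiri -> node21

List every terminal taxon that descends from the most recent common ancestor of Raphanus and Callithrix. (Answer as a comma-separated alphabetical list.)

Abies, Callithrix, Candida, Cercopithecus, Macaca, Picea, Raphanus, Vulpes, Yersinia

Tracing Raphanus: it sits inside (Raphanus,((Macaca,Yersinia),Vulpes)).
Tracing Callithrix: it sits inside (((Candida,(Raphanus,((Macaca,Yersinia),Vulpes))),((Cercopithecus,Abies),Picea)),Callithrix).
The smallest clade enclosing both is (((Candida,(Raphanus,((Macaca,Yersinia),Vulpes))),((Cercopithecus,Abies),Picea)),Callithrix); the answer is its 9 terminal taxa in alphabetical order.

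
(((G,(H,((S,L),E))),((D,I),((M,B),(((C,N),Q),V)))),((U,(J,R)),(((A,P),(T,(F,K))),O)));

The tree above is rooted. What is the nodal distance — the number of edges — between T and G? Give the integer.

The MRCA of T and G is the root of the tree.
From T up to that node: 5 branches. From G up to the same node: 3 branches. Total: 5 + 3 = 8.

8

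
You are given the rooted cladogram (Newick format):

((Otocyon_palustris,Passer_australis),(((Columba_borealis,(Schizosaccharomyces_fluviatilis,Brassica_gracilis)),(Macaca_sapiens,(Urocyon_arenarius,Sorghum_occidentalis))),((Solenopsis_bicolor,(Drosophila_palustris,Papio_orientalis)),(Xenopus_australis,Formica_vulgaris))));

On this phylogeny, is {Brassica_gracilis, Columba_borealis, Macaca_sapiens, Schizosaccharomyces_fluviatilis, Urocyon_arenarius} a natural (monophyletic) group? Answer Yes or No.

No

The MRCA of the listed taxa subtends ((Columba_borealis,(Schizosaccharomyces_fluviatilis,Brassica_gracilis)),(Macaca_sapiens,(Urocyon_arenarius,Sorghum_occidentalis))).
That clade also contains Sorghum_occidentalis, which is not in the proposed group, so the group is not monophyletic.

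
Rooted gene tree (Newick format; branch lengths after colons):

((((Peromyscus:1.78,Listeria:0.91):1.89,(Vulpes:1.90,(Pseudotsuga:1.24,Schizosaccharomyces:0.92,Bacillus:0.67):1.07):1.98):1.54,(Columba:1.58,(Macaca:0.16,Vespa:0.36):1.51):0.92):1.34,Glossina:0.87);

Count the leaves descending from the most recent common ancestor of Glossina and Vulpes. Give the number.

10

The MRCA of Glossina and Vulpes is the root, so the clade is the entire tree.
That clade contains 10 terminal taxa: Bacillus, Columba, Glossina, Listeria, Macaca, Peromyscus, Pseudotsuga, Schizosaccharomyces, Vespa, Vulpes.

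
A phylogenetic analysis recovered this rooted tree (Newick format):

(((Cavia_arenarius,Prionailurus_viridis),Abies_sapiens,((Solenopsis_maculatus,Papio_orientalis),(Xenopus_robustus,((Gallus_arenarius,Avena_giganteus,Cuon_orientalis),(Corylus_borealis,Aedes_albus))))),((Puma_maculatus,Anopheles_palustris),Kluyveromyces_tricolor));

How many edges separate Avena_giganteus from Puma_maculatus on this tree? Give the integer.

9

The MRCA of Avena_giganteus and Puma_maculatus is the root of the tree.
From Avena_giganteus up to that node: 6 branches. From Puma_maculatus up to the same node: 3 branches. Total: 6 + 3 = 9.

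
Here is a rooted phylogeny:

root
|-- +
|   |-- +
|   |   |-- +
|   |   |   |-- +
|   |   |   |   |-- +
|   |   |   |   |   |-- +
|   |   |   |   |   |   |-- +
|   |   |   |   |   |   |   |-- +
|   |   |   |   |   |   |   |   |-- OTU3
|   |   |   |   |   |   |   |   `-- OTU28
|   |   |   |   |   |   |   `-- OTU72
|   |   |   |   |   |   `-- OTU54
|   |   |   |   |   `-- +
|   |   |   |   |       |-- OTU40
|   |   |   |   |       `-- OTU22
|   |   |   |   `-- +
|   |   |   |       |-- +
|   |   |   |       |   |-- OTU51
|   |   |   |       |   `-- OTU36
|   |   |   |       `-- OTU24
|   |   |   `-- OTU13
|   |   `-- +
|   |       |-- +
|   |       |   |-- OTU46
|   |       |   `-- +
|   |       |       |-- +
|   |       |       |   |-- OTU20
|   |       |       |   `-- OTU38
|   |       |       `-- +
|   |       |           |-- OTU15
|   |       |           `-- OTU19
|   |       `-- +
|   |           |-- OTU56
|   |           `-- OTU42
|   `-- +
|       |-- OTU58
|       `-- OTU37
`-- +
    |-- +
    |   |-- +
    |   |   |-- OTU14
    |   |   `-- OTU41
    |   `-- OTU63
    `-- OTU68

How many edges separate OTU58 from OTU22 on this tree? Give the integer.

The MRCA of OTU58 and OTU22 is the node subtending ((((((((OTU3,OTU28),OTU72),OTU54),(OTU40,OTU22)),((OTU51,OTU36),OTU24)),OTU13),((OTU46,((OTU20,OTU38),(OTU15,OTU19))),(OTU56,OTU42))),(OTU58,OTU37)).
From OTU58 up to that node: 2 branches. From OTU22 up to the same node: 6 branches. Total: 2 + 6 = 8.

8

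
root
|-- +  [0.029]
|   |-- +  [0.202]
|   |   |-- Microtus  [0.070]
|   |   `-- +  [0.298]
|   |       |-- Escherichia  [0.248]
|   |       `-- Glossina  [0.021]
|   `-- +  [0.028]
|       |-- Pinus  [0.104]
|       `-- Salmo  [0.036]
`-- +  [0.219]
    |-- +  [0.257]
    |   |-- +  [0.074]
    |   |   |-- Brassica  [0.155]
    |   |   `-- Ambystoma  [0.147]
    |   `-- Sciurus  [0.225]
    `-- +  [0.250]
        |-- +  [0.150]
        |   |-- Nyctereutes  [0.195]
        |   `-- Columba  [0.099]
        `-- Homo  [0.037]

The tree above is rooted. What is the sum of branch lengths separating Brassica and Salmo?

The path runs Brassica → … → MRCA → … → Salmo; the MRCA is the root of the tree.
Branch lengths along that path: 0.155 + 0.074 + 0.257 + 0.219 + 0.029 + 0.028 + 0.036 = 0.798.

0.798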